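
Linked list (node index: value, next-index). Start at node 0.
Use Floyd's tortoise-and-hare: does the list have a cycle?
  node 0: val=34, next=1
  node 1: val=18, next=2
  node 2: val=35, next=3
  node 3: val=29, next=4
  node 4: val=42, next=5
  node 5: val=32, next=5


Floyd's tortoise (slow, +1) and hare (fast, +2):
  init: slow=0, fast=0
  step 1: slow=1, fast=2
  step 2: slow=2, fast=4
  step 3: slow=3, fast=5
  step 4: slow=4, fast=5
  step 5: slow=5, fast=5
  slow == fast at node 5: cycle detected

Cycle: yes


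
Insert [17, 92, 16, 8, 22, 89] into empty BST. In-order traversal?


Insert 17: root
Insert 92: R from 17
Insert 16: L from 17
Insert 8: L from 17 -> L from 16
Insert 22: R from 17 -> L from 92
Insert 89: R from 17 -> L from 92 -> R from 22

In-order: [8, 16, 17, 22, 89, 92]


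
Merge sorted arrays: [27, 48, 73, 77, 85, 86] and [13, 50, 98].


Take 13 from B
Take 27 from A
Take 48 from A
Take 50 from B
Take 73 from A
Take 77 from A
Take 85 from A
Take 86 from A

Merged: [13, 27, 48, 50, 73, 77, 85, 86, 98]


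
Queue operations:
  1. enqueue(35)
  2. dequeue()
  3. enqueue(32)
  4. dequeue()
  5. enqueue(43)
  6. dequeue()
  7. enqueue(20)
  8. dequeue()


enqueue(35) -> [35]
dequeue()->35, []
enqueue(32) -> [32]
dequeue()->32, []
enqueue(43) -> [43]
dequeue()->43, []
enqueue(20) -> [20]
dequeue()->20, []

Final queue: []


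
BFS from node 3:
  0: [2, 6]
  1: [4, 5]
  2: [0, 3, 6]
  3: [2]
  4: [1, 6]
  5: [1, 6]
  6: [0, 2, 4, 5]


Visit 3, enqueue [2]
Visit 2, enqueue [0, 6]
Visit 0, enqueue []
Visit 6, enqueue [4, 5]
Visit 4, enqueue [1]
Visit 5, enqueue []
Visit 1, enqueue []

BFS order: [3, 2, 0, 6, 4, 5, 1]


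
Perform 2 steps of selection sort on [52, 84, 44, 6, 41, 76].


Initial: [52, 84, 44, 6, 41, 76]
Step 1: min=6 at 3
  Swap: [6, 84, 44, 52, 41, 76]
Step 2: min=41 at 4
  Swap: [6, 41, 44, 52, 84, 76]

After 2 steps: [6, 41, 44, 52, 84, 76]


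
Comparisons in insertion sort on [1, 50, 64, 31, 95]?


Algorithm: insertion sort
Input: [1, 50, 64, 31, 95]
Sorted: [1, 31, 50, 64, 95]

6


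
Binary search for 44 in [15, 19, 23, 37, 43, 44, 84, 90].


Step 1: lo=0, hi=7, mid=3, val=37
Step 2: lo=4, hi=7, mid=5, val=44

Found at index 5


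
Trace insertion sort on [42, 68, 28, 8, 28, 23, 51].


Initial: [42, 68, 28, 8, 28, 23, 51]
Insert 68: [42, 68, 28, 8, 28, 23, 51]
Insert 28: [28, 42, 68, 8, 28, 23, 51]
Insert 8: [8, 28, 42, 68, 28, 23, 51]
Insert 28: [8, 28, 28, 42, 68, 23, 51]
Insert 23: [8, 23, 28, 28, 42, 68, 51]
Insert 51: [8, 23, 28, 28, 42, 51, 68]

Sorted: [8, 23, 28, 28, 42, 51, 68]


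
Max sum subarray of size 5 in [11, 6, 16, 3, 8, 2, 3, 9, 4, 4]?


[0:5]: 44
[1:6]: 35
[2:7]: 32
[3:8]: 25
[4:9]: 26
[5:10]: 22

Max: 44 at [0:5]


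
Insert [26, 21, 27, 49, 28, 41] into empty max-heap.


Insert 26: [26]
Insert 21: [26, 21]
Insert 27: [27, 21, 26]
Insert 49: [49, 27, 26, 21]
Insert 28: [49, 28, 26, 21, 27]
Insert 41: [49, 28, 41, 21, 27, 26]

Final heap: [49, 28, 41, 21, 27, 26]


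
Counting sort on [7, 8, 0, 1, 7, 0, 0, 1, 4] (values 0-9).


Input: [7, 8, 0, 1, 7, 0, 0, 1, 4]
Counts: [3, 2, 0, 0, 1, 0, 0, 2, 1, 0]

Sorted: [0, 0, 0, 1, 1, 4, 7, 7, 8]


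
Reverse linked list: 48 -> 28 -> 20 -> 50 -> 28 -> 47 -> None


Step 1: curr=48, set curr.next=prev(None) | reversed so far: 48
Step 2: curr=28, set curr.next=prev(48) | reversed so far: 28 -> 48
Step 3: curr=20, set curr.next=prev(28) | reversed so far: 20 -> 28 -> 48
Step 4: curr=50, set curr.next=prev(20) | reversed so far: 50 -> 20 -> 28 -> 48
Step 5: curr=28, set curr.next=prev(50) | reversed so far: 28 -> 50 -> 20 -> 28 -> 48
Step 6: curr=47, set curr.next=prev(28) | reversed so far: 47 -> 28 -> 50 -> 20 -> 28 -> 48

47 -> 28 -> 50 -> 20 -> 28 -> 48 -> None


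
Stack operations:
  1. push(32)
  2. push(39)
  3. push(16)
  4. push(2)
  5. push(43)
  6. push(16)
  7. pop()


push(32) -> [32]
push(39) -> [32, 39]
push(16) -> [32, 39, 16]
push(2) -> [32, 39, 16, 2]
push(43) -> [32, 39, 16, 2, 43]
push(16) -> [32, 39, 16, 2, 43, 16]
pop()->16, [32, 39, 16, 2, 43]

Final stack: [32, 39, 16, 2, 43]


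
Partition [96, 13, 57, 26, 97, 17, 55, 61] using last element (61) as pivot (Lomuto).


Pivot: 61
  13 <= 61: swap -> [13, 96, 57, 26, 97, 17, 55, 61]
  57 <= 61: swap -> [13, 57, 96, 26, 97, 17, 55, 61]
  26 <= 61: swap -> [13, 57, 26, 96, 97, 17, 55, 61]
  17 <= 61: swap -> [13, 57, 26, 17, 97, 96, 55, 61]
  55 <= 61: swap -> [13, 57, 26, 17, 55, 96, 97, 61]
Place pivot at 5: [13, 57, 26, 17, 55, 61, 97, 96]

Partitioned: [13, 57, 26, 17, 55, 61, 97, 96]


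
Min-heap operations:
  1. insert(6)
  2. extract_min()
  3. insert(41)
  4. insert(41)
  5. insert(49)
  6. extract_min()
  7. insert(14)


insert(6) -> [6]
extract_min()->6, []
insert(41) -> [41]
insert(41) -> [41, 41]
insert(49) -> [41, 41, 49]
extract_min()->41, [41, 49]
insert(14) -> [14, 49, 41]

Final heap: [14, 49, 41]


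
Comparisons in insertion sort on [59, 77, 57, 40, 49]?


Algorithm: insertion sort
Input: [59, 77, 57, 40, 49]
Sorted: [40, 49, 57, 59, 77]

10


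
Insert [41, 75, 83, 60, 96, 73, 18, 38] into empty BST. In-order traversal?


Insert 41: root
Insert 75: R from 41
Insert 83: R from 41 -> R from 75
Insert 60: R from 41 -> L from 75
Insert 96: R from 41 -> R from 75 -> R from 83
Insert 73: R from 41 -> L from 75 -> R from 60
Insert 18: L from 41
Insert 38: L from 41 -> R from 18

In-order: [18, 38, 41, 60, 73, 75, 83, 96]


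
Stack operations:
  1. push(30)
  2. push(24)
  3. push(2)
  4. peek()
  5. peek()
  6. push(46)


push(30) -> [30]
push(24) -> [30, 24]
push(2) -> [30, 24, 2]
peek()->2
peek()->2
push(46) -> [30, 24, 2, 46]

Final stack: [30, 24, 2, 46]


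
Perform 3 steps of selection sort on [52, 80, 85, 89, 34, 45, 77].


Initial: [52, 80, 85, 89, 34, 45, 77]
Step 1: min=34 at 4
  Swap: [34, 80, 85, 89, 52, 45, 77]
Step 2: min=45 at 5
  Swap: [34, 45, 85, 89, 52, 80, 77]
Step 3: min=52 at 4
  Swap: [34, 45, 52, 89, 85, 80, 77]

After 3 steps: [34, 45, 52, 89, 85, 80, 77]


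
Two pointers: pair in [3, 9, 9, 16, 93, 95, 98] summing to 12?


lo=0(3)+hi=6(98)=101
lo=0(3)+hi=5(95)=98
lo=0(3)+hi=4(93)=96
lo=0(3)+hi=3(16)=19
lo=0(3)+hi=2(9)=12

Yes: 3+9=12


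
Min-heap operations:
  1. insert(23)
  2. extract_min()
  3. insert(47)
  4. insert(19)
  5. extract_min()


insert(23) -> [23]
extract_min()->23, []
insert(47) -> [47]
insert(19) -> [19, 47]
extract_min()->19, [47]

Final heap: [47]


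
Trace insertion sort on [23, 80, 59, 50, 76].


Initial: [23, 80, 59, 50, 76]
Insert 80: [23, 80, 59, 50, 76]
Insert 59: [23, 59, 80, 50, 76]
Insert 50: [23, 50, 59, 80, 76]
Insert 76: [23, 50, 59, 76, 80]

Sorted: [23, 50, 59, 76, 80]


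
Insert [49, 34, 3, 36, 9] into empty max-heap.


Insert 49: [49]
Insert 34: [49, 34]
Insert 3: [49, 34, 3]
Insert 36: [49, 36, 3, 34]
Insert 9: [49, 36, 3, 34, 9]

Final heap: [49, 36, 3, 34, 9]


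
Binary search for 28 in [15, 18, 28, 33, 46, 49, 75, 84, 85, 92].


Step 1: lo=0, hi=9, mid=4, val=46
Step 2: lo=0, hi=3, mid=1, val=18
Step 3: lo=2, hi=3, mid=2, val=28

Found at index 2


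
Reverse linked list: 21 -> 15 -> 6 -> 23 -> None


Step 1: curr=21, set curr.next=prev(None) | reversed so far: 21
Step 2: curr=15, set curr.next=prev(21) | reversed so far: 15 -> 21
Step 3: curr=6, set curr.next=prev(15) | reversed so far: 6 -> 15 -> 21
Step 4: curr=23, set curr.next=prev(6) | reversed so far: 23 -> 6 -> 15 -> 21

23 -> 6 -> 15 -> 21 -> None


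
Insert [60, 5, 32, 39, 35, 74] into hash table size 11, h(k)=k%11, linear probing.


Insert 60: h=5 -> slot 5
Insert 5: h=5, 1 probes -> slot 6
Insert 32: h=10 -> slot 10
Insert 39: h=6, 1 probes -> slot 7
Insert 35: h=2 -> slot 2
Insert 74: h=8 -> slot 8

Table: [None, None, 35, None, None, 60, 5, 39, 74, None, 32]


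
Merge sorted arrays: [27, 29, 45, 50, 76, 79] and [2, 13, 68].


Take 2 from B
Take 13 from B
Take 27 from A
Take 29 from A
Take 45 from A
Take 50 from A
Take 68 from B

Merged: [2, 13, 27, 29, 45, 50, 68, 76, 79]


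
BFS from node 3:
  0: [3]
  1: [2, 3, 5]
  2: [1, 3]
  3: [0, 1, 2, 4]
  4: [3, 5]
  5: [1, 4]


Visit 3, enqueue [0, 1, 2, 4]
Visit 0, enqueue []
Visit 1, enqueue [5]
Visit 2, enqueue []
Visit 4, enqueue []
Visit 5, enqueue []

BFS order: [3, 0, 1, 2, 4, 5]


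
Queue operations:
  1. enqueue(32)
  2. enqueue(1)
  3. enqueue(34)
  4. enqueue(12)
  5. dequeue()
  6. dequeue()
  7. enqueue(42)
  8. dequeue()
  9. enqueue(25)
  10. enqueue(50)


enqueue(32) -> [32]
enqueue(1) -> [32, 1]
enqueue(34) -> [32, 1, 34]
enqueue(12) -> [32, 1, 34, 12]
dequeue()->32, [1, 34, 12]
dequeue()->1, [34, 12]
enqueue(42) -> [34, 12, 42]
dequeue()->34, [12, 42]
enqueue(25) -> [12, 42, 25]
enqueue(50) -> [12, 42, 25, 50]

Final queue: [12, 42, 25, 50]


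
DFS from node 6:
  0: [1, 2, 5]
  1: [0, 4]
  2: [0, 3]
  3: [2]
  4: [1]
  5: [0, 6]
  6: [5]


Visit 6, push [5]
Visit 5, push [0]
Visit 0, push [2, 1]
Visit 1, push [4]
Visit 4, push []
Visit 2, push [3]
Visit 3, push []

DFS order: [6, 5, 0, 1, 4, 2, 3]


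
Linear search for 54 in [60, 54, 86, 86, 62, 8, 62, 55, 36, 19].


i=0: 60!=54
i=1: 54==54 found!

Found at 1, 2 comps


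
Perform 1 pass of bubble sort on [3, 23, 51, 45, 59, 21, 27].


Initial: [3, 23, 51, 45, 59, 21, 27]
Pass 1: [3, 23, 45, 51, 21, 27, 59] (3 swaps)

After 1 pass: [3, 23, 45, 51, 21, 27, 59]


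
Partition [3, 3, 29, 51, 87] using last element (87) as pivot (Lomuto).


Pivot: 87
  3 <= 87: advance i (no swap)
  3 <= 87: advance i (no swap)
  29 <= 87: advance i (no swap)
  51 <= 87: advance i (no swap)
Place pivot at 4: [3, 3, 29, 51, 87]

Partitioned: [3, 3, 29, 51, 87]


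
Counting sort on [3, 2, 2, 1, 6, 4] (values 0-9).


Input: [3, 2, 2, 1, 6, 4]
Counts: [0, 1, 2, 1, 1, 0, 1, 0, 0, 0]

Sorted: [1, 2, 2, 3, 4, 6]


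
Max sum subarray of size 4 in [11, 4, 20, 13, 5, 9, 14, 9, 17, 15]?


[0:4]: 48
[1:5]: 42
[2:6]: 47
[3:7]: 41
[4:8]: 37
[5:9]: 49
[6:10]: 55

Max: 55 at [6:10]


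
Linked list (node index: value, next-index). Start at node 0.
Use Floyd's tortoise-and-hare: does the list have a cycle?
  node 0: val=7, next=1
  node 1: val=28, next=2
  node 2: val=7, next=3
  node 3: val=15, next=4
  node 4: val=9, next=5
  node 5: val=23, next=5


Floyd's tortoise (slow, +1) and hare (fast, +2):
  init: slow=0, fast=0
  step 1: slow=1, fast=2
  step 2: slow=2, fast=4
  step 3: slow=3, fast=5
  step 4: slow=4, fast=5
  step 5: slow=5, fast=5
  slow == fast at node 5: cycle detected

Cycle: yes


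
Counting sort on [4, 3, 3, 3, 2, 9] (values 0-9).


Input: [4, 3, 3, 3, 2, 9]
Counts: [0, 0, 1, 3, 1, 0, 0, 0, 0, 1]

Sorted: [2, 3, 3, 3, 4, 9]


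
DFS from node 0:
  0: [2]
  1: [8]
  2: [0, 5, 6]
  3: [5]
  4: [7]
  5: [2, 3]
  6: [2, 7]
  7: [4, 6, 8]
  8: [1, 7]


Visit 0, push [2]
Visit 2, push [6, 5]
Visit 5, push [3]
Visit 3, push []
Visit 6, push [7]
Visit 7, push [8, 4]
Visit 4, push []
Visit 8, push [1]
Visit 1, push []

DFS order: [0, 2, 5, 3, 6, 7, 4, 8, 1]


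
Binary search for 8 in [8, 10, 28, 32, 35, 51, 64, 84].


Step 1: lo=0, hi=7, mid=3, val=32
Step 2: lo=0, hi=2, mid=1, val=10
Step 3: lo=0, hi=0, mid=0, val=8

Found at index 0


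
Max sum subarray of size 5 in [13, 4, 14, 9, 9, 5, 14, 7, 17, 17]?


[0:5]: 49
[1:6]: 41
[2:7]: 51
[3:8]: 44
[4:9]: 52
[5:10]: 60

Max: 60 at [5:10]


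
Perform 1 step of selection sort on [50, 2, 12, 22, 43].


Initial: [50, 2, 12, 22, 43]
Step 1: min=2 at 1
  Swap: [2, 50, 12, 22, 43]

After 1 step: [2, 50, 12, 22, 43]


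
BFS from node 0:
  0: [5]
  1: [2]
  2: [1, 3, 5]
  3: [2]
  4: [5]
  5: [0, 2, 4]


Visit 0, enqueue [5]
Visit 5, enqueue [2, 4]
Visit 2, enqueue [1, 3]
Visit 4, enqueue []
Visit 1, enqueue []
Visit 3, enqueue []

BFS order: [0, 5, 2, 4, 1, 3]


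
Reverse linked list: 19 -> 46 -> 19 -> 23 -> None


Step 1: curr=19, set curr.next=prev(None) | reversed so far: 19
Step 2: curr=46, set curr.next=prev(19) | reversed so far: 46 -> 19
Step 3: curr=19, set curr.next=prev(46) | reversed so far: 19 -> 46 -> 19
Step 4: curr=23, set curr.next=prev(19) | reversed so far: 23 -> 19 -> 46 -> 19

23 -> 19 -> 46 -> 19 -> None


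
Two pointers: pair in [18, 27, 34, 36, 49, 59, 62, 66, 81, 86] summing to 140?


lo=0(18)+hi=9(86)=104
lo=1(27)+hi=9(86)=113
lo=2(34)+hi=9(86)=120
lo=3(36)+hi=9(86)=122
lo=4(49)+hi=9(86)=135
lo=5(59)+hi=9(86)=145
lo=5(59)+hi=8(81)=140

Yes: 59+81=140


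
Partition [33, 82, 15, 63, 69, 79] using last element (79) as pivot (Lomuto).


Pivot: 79
  33 <= 79: advance i (no swap)
  15 <= 79: swap -> [33, 15, 82, 63, 69, 79]
  63 <= 79: swap -> [33, 15, 63, 82, 69, 79]
  69 <= 79: swap -> [33, 15, 63, 69, 82, 79]
Place pivot at 4: [33, 15, 63, 69, 79, 82]

Partitioned: [33, 15, 63, 69, 79, 82]


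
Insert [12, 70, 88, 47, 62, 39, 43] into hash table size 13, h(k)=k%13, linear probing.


Insert 12: h=12 -> slot 12
Insert 70: h=5 -> slot 5
Insert 88: h=10 -> slot 10
Insert 47: h=8 -> slot 8
Insert 62: h=10, 1 probes -> slot 11
Insert 39: h=0 -> slot 0
Insert 43: h=4 -> slot 4

Table: [39, None, None, None, 43, 70, None, None, 47, None, 88, 62, 12]


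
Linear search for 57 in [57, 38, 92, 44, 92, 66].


i=0: 57==57 found!

Found at 0, 1 comps


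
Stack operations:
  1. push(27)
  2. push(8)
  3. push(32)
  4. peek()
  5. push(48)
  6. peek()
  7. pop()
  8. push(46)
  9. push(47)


push(27) -> [27]
push(8) -> [27, 8]
push(32) -> [27, 8, 32]
peek()->32
push(48) -> [27, 8, 32, 48]
peek()->48
pop()->48, [27, 8, 32]
push(46) -> [27, 8, 32, 46]
push(47) -> [27, 8, 32, 46, 47]

Final stack: [27, 8, 32, 46, 47]


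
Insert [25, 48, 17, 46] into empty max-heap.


Insert 25: [25]
Insert 48: [48, 25]
Insert 17: [48, 25, 17]
Insert 46: [48, 46, 17, 25]

Final heap: [48, 46, 17, 25]


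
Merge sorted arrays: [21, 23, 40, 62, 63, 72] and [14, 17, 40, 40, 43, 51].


Take 14 from B
Take 17 from B
Take 21 from A
Take 23 from A
Take 40 from A
Take 40 from B
Take 40 from B
Take 43 from B
Take 51 from B

Merged: [14, 17, 21, 23, 40, 40, 40, 43, 51, 62, 63, 72]


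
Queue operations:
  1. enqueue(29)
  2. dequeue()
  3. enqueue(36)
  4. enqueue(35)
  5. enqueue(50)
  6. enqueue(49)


enqueue(29) -> [29]
dequeue()->29, []
enqueue(36) -> [36]
enqueue(35) -> [36, 35]
enqueue(50) -> [36, 35, 50]
enqueue(49) -> [36, 35, 50, 49]

Final queue: [36, 35, 50, 49]


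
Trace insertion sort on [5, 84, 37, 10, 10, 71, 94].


Initial: [5, 84, 37, 10, 10, 71, 94]
Insert 84: [5, 84, 37, 10, 10, 71, 94]
Insert 37: [5, 37, 84, 10, 10, 71, 94]
Insert 10: [5, 10, 37, 84, 10, 71, 94]
Insert 10: [5, 10, 10, 37, 84, 71, 94]
Insert 71: [5, 10, 10, 37, 71, 84, 94]
Insert 94: [5, 10, 10, 37, 71, 84, 94]

Sorted: [5, 10, 10, 37, 71, 84, 94]


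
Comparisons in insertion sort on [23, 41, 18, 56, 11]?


Algorithm: insertion sort
Input: [23, 41, 18, 56, 11]
Sorted: [11, 18, 23, 41, 56]

8


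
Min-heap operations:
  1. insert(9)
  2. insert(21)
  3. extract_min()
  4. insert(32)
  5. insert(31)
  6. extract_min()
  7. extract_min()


insert(9) -> [9]
insert(21) -> [9, 21]
extract_min()->9, [21]
insert(32) -> [21, 32]
insert(31) -> [21, 32, 31]
extract_min()->21, [31, 32]
extract_min()->31, [32]

Final heap: [32]


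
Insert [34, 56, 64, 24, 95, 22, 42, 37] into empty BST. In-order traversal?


Insert 34: root
Insert 56: R from 34
Insert 64: R from 34 -> R from 56
Insert 24: L from 34
Insert 95: R from 34 -> R from 56 -> R from 64
Insert 22: L from 34 -> L from 24
Insert 42: R from 34 -> L from 56
Insert 37: R from 34 -> L from 56 -> L from 42

In-order: [22, 24, 34, 37, 42, 56, 64, 95]


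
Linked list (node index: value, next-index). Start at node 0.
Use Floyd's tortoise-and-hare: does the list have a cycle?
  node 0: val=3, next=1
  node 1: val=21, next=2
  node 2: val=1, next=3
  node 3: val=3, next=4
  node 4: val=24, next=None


Floyd's tortoise (slow, +1) and hare (fast, +2):
  init: slow=0, fast=0
  step 1: slow=1, fast=2
  step 2: slow=2, fast=4
  step 3: fast -> None, no cycle

Cycle: no


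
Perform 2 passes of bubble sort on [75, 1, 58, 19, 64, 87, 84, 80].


Initial: [75, 1, 58, 19, 64, 87, 84, 80]
Pass 1: [1, 58, 19, 64, 75, 84, 80, 87] (6 swaps)
Pass 2: [1, 19, 58, 64, 75, 80, 84, 87] (2 swaps)

After 2 passes: [1, 19, 58, 64, 75, 80, 84, 87]


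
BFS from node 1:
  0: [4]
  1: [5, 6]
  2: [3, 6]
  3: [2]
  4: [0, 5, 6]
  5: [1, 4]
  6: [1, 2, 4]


Visit 1, enqueue [5, 6]
Visit 5, enqueue [4]
Visit 6, enqueue [2]
Visit 4, enqueue [0]
Visit 2, enqueue [3]
Visit 0, enqueue []
Visit 3, enqueue []

BFS order: [1, 5, 6, 4, 2, 0, 3]


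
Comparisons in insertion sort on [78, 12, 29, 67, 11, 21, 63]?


Algorithm: insertion sort
Input: [78, 12, 29, 67, 11, 21, 63]
Sorted: [11, 12, 21, 29, 63, 67, 78]

16


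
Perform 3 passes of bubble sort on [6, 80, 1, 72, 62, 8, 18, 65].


Initial: [6, 80, 1, 72, 62, 8, 18, 65]
Pass 1: [6, 1, 72, 62, 8, 18, 65, 80] (6 swaps)
Pass 2: [1, 6, 62, 8, 18, 65, 72, 80] (5 swaps)
Pass 3: [1, 6, 8, 18, 62, 65, 72, 80] (2 swaps)

After 3 passes: [1, 6, 8, 18, 62, 65, 72, 80]


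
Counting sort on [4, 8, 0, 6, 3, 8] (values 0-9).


Input: [4, 8, 0, 6, 3, 8]
Counts: [1, 0, 0, 1, 1, 0, 1, 0, 2, 0]

Sorted: [0, 3, 4, 6, 8, 8]


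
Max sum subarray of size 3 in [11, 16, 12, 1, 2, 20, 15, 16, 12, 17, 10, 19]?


[0:3]: 39
[1:4]: 29
[2:5]: 15
[3:6]: 23
[4:7]: 37
[5:8]: 51
[6:9]: 43
[7:10]: 45
[8:11]: 39
[9:12]: 46

Max: 51 at [5:8]


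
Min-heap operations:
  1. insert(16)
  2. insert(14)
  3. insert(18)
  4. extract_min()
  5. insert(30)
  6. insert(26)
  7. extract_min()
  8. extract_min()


insert(16) -> [16]
insert(14) -> [14, 16]
insert(18) -> [14, 16, 18]
extract_min()->14, [16, 18]
insert(30) -> [16, 18, 30]
insert(26) -> [16, 18, 30, 26]
extract_min()->16, [18, 26, 30]
extract_min()->18, [26, 30]

Final heap: [26, 30]


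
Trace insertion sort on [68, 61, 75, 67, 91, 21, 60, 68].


Initial: [68, 61, 75, 67, 91, 21, 60, 68]
Insert 61: [61, 68, 75, 67, 91, 21, 60, 68]
Insert 75: [61, 68, 75, 67, 91, 21, 60, 68]
Insert 67: [61, 67, 68, 75, 91, 21, 60, 68]
Insert 91: [61, 67, 68, 75, 91, 21, 60, 68]
Insert 21: [21, 61, 67, 68, 75, 91, 60, 68]
Insert 60: [21, 60, 61, 67, 68, 75, 91, 68]
Insert 68: [21, 60, 61, 67, 68, 68, 75, 91]

Sorted: [21, 60, 61, 67, 68, 68, 75, 91]


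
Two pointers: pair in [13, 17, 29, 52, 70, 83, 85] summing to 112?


lo=0(13)+hi=6(85)=98
lo=1(17)+hi=6(85)=102
lo=2(29)+hi=6(85)=114
lo=2(29)+hi=5(83)=112

Yes: 29+83=112


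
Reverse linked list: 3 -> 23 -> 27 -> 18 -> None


Step 1: curr=3, set curr.next=prev(None) | reversed so far: 3
Step 2: curr=23, set curr.next=prev(3) | reversed so far: 23 -> 3
Step 3: curr=27, set curr.next=prev(23) | reversed so far: 27 -> 23 -> 3
Step 4: curr=18, set curr.next=prev(27) | reversed so far: 18 -> 27 -> 23 -> 3

18 -> 27 -> 23 -> 3 -> None


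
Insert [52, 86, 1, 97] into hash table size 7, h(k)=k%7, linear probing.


Insert 52: h=3 -> slot 3
Insert 86: h=2 -> slot 2
Insert 1: h=1 -> slot 1
Insert 97: h=6 -> slot 6

Table: [None, 1, 86, 52, None, None, 97]


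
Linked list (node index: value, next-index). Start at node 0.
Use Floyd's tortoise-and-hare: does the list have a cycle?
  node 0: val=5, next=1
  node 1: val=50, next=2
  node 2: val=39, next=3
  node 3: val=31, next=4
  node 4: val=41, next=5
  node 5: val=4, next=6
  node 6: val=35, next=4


Floyd's tortoise (slow, +1) and hare (fast, +2):
  init: slow=0, fast=0
  step 1: slow=1, fast=2
  step 2: slow=2, fast=4
  step 3: slow=3, fast=6
  step 4: slow=4, fast=5
  step 5: slow=5, fast=4
  step 6: slow=6, fast=6
  slow == fast at node 6: cycle detected

Cycle: yes


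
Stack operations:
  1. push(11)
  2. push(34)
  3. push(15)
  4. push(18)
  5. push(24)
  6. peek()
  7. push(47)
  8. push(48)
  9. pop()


push(11) -> [11]
push(34) -> [11, 34]
push(15) -> [11, 34, 15]
push(18) -> [11, 34, 15, 18]
push(24) -> [11, 34, 15, 18, 24]
peek()->24
push(47) -> [11, 34, 15, 18, 24, 47]
push(48) -> [11, 34, 15, 18, 24, 47, 48]
pop()->48, [11, 34, 15, 18, 24, 47]

Final stack: [11, 34, 15, 18, 24, 47]


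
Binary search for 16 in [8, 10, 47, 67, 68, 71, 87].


Step 1: lo=0, hi=6, mid=3, val=67
Step 2: lo=0, hi=2, mid=1, val=10
Step 3: lo=2, hi=2, mid=2, val=47

Not found


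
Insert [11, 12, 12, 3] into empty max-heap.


Insert 11: [11]
Insert 12: [12, 11]
Insert 12: [12, 11, 12]
Insert 3: [12, 11, 12, 3]

Final heap: [12, 11, 12, 3]


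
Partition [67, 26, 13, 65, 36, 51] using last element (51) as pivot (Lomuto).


Pivot: 51
  26 <= 51: swap -> [26, 67, 13, 65, 36, 51]
  13 <= 51: swap -> [26, 13, 67, 65, 36, 51]
  36 <= 51: swap -> [26, 13, 36, 65, 67, 51]
Place pivot at 3: [26, 13, 36, 51, 67, 65]

Partitioned: [26, 13, 36, 51, 67, 65]


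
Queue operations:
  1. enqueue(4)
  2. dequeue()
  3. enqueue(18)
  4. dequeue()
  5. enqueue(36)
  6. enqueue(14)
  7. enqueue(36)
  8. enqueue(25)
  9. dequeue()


enqueue(4) -> [4]
dequeue()->4, []
enqueue(18) -> [18]
dequeue()->18, []
enqueue(36) -> [36]
enqueue(14) -> [36, 14]
enqueue(36) -> [36, 14, 36]
enqueue(25) -> [36, 14, 36, 25]
dequeue()->36, [14, 36, 25]

Final queue: [14, 36, 25]


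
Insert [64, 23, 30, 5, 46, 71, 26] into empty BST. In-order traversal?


Insert 64: root
Insert 23: L from 64
Insert 30: L from 64 -> R from 23
Insert 5: L from 64 -> L from 23
Insert 46: L from 64 -> R from 23 -> R from 30
Insert 71: R from 64
Insert 26: L from 64 -> R from 23 -> L from 30

In-order: [5, 23, 26, 30, 46, 64, 71]


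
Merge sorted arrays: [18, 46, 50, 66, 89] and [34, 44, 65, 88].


Take 18 from A
Take 34 from B
Take 44 from B
Take 46 from A
Take 50 from A
Take 65 from B
Take 66 from A
Take 88 from B

Merged: [18, 34, 44, 46, 50, 65, 66, 88, 89]


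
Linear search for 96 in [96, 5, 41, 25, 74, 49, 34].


i=0: 96==96 found!

Found at 0, 1 comps


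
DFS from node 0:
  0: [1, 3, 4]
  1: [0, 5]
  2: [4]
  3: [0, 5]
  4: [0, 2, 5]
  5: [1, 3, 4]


Visit 0, push [4, 3, 1]
Visit 1, push [5]
Visit 5, push [4, 3]
Visit 3, push []
Visit 4, push [2]
Visit 2, push []

DFS order: [0, 1, 5, 3, 4, 2]


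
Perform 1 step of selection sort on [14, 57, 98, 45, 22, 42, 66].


Initial: [14, 57, 98, 45, 22, 42, 66]
Step 1: min=14 at 0
  Swap: [14, 57, 98, 45, 22, 42, 66]

After 1 step: [14, 57, 98, 45, 22, 42, 66]


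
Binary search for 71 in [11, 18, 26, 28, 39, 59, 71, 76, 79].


Step 1: lo=0, hi=8, mid=4, val=39
Step 2: lo=5, hi=8, mid=6, val=71

Found at index 6


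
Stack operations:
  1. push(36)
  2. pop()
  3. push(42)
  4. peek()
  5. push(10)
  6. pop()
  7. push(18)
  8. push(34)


push(36) -> [36]
pop()->36, []
push(42) -> [42]
peek()->42
push(10) -> [42, 10]
pop()->10, [42]
push(18) -> [42, 18]
push(34) -> [42, 18, 34]

Final stack: [42, 18, 34]


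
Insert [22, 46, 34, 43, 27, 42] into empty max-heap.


Insert 22: [22]
Insert 46: [46, 22]
Insert 34: [46, 22, 34]
Insert 43: [46, 43, 34, 22]
Insert 27: [46, 43, 34, 22, 27]
Insert 42: [46, 43, 42, 22, 27, 34]

Final heap: [46, 43, 42, 22, 27, 34]


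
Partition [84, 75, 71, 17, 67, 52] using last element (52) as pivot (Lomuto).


Pivot: 52
  17 <= 52: swap -> [17, 75, 71, 84, 67, 52]
Place pivot at 1: [17, 52, 71, 84, 67, 75]

Partitioned: [17, 52, 71, 84, 67, 75]


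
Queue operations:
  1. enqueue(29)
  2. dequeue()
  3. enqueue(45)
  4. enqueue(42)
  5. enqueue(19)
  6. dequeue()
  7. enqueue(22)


enqueue(29) -> [29]
dequeue()->29, []
enqueue(45) -> [45]
enqueue(42) -> [45, 42]
enqueue(19) -> [45, 42, 19]
dequeue()->45, [42, 19]
enqueue(22) -> [42, 19, 22]

Final queue: [42, 19, 22]


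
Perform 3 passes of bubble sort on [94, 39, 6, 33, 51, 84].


Initial: [94, 39, 6, 33, 51, 84]
Pass 1: [39, 6, 33, 51, 84, 94] (5 swaps)
Pass 2: [6, 33, 39, 51, 84, 94] (2 swaps)
Pass 3: [6, 33, 39, 51, 84, 94] (0 swaps)

After 3 passes: [6, 33, 39, 51, 84, 94]


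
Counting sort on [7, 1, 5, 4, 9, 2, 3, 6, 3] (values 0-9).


Input: [7, 1, 5, 4, 9, 2, 3, 6, 3]
Counts: [0, 1, 1, 2, 1, 1, 1, 1, 0, 1]

Sorted: [1, 2, 3, 3, 4, 5, 6, 7, 9]


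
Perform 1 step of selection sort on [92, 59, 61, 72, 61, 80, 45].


Initial: [92, 59, 61, 72, 61, 80, 45]
Step 1: min=45 at 6
  Swap: [45, 59, 61, 72, 61, 80, 92]

After 1 step: [45, 59, 61, 72, 61, 80, 92]


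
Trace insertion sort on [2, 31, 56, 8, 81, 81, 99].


Initial: [2, 31, 56, 8, 81, 81, 99]
Insert 31: [2, 31, 56, 8, 81, 81, 99]
Insert 56: [2, 31, 56, 8, 81, 81, 99]
Insert 8: [2, 8, 31, 56, 81, 81, 99]
Insert 81: [2, 8, 31, 56, 81, 81, 99]
Insert 81: [2, 8, 31, 56, 81, 81, 99]
Insert 99: [2, 8, 31, 56, 81, 81, 99]

Sorted: [2, 8, 31, 56, 81, 81, 99]


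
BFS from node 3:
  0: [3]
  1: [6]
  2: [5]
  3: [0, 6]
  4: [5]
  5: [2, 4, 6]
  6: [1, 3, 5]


Visit 3, enqueue [0, 6]
Visit 0, enqueue []
Visit 6, enqueue [1, 5]
Visit 1, enqueue []
Visit 5, enqueue [2, 4]
Visit 2, enqueue []
Visit 4, enqueue []

BFS order: [3, 0, 6, 1, 5, 2, 4]


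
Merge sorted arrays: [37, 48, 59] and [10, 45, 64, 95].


Take 10 from B
Take 37 from A
Take 45 from B
Take 48 from A
Take 59 from A

Merged: [10, 37, 45, 48, 59, 64, 95]


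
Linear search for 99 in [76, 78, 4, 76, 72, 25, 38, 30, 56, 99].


i=0: 76!=99
i=1: 78!=99
i=2: 4!=99
i=3: 76!=99
i=4: 72!=99
i=5: 25!=99
i=6: 38!=99
i=7: 30!=99
i=8: 56!=99
i=9: 99==99 found!

Found at 9, 10 comps


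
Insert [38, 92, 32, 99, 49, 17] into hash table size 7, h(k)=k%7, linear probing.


Insert 38: h=3 -> slot 3
Insert 92: h=1 -> slot 1
Insert 32: h=4 -> slot 4
Insert 99: h=1, 1 probes -> slot 2
Insert 49: h=0 -> slot 0
Insert 17: h=3, 2 probes -> slot 5

Table: [49, 92, 99, 38, 32, 17, None]


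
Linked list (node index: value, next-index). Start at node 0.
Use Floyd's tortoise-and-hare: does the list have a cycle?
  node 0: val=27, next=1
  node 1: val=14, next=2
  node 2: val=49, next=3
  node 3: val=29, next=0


Floyd's tortoise (slow, +1) and hare (fast, +2):
  init: slow=0, fast=0
  step 1: slow=1, fast=2
  step 2: slow=2, fast=0
  step 3: slow=3, fast=2
  step 4: slow=0, fast=0
  slow == fast at node 0: cycle detected

Cycle: yes


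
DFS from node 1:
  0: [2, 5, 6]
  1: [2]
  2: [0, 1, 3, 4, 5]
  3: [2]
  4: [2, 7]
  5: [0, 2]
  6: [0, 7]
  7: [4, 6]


Visit 1, push [2]
Visit 2, push [5, 4, 3, 0]
Visit 0, push [6, 5]
Visit 5, push []
Visit 6, push [7]
Visit 7, push [4]
Visit 4, push []
Visit 3, push []

DFS order: [1, 2, 0, 5, 6, 7, 4, 3]


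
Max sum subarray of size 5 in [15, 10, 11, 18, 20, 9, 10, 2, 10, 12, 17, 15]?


[0:5]: 74
[1:6]: 68
[2:7]: 68
[3:8]: 59
[4:9]: 51
[5:10]: 43
[6:11]: 51
[7:12]: 56

Max: 74 at [0:5]


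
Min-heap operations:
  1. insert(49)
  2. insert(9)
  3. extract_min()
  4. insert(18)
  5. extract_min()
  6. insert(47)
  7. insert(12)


insert(49) -> [49]
insert(9) -> [9, 49]
extract_min()->9, [49]
insert(18) -> [18, 49]
extract_min()->18, [49]
insert(47) -> [47, 49]
insert(12) -> [12, 49, 47]

Final heap: [12, 49, 47]


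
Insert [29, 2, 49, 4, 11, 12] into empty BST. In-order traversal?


Insert 29: root
Insert 2: L from 29
Insert 49: R from 29
Insert 4: L from 29 -> R from 2
Insert 11: L from 29 -> R from 2 -> R from 4
Insert 12: L from 29 -> R from 2 -> R from 4 -> R from 11

In-order: [2, 4, 11, 12, 29, 49]


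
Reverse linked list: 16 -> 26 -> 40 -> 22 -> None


Step 1: curr=16, set curr.next=prev(None) | reversed so far: 16
Step 2: curr=26, set curr.next=prev(16) | reversed so far: 26 -> 16
Step 3: curr=40, set curr.next=prev(26) | reversed so far: 40 -> 26 -> 16
Step 4: curr=22, set curr.next=prev(40) | reversed so far: 22 -> 40 -> 26 -> 16

22 -> 40 -> 26 -> 16 -> None


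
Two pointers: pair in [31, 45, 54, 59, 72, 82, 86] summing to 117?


lo=0(31)+hi=6(86)=117

Yes: 31+86=117


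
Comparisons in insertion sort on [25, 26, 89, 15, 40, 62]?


Algorithm: insertion sort
Input: [25, 26, 89, 15, 40, 62]
Sorted: [15, 25, 26, 40, 62, 89]

9


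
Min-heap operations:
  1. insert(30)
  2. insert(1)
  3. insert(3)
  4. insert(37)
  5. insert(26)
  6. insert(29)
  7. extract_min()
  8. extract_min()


insert(30) -> [30]
insert(1) -> [1, 30]
insert(3) -> [1, 30, 3]
insert(37) -> [1, 30, 3, 37]
insert(26) -> [1, 26, 3, 37, 30]
insert(29) -> [1, 26, 3, 37, 30, 29]
extract_min()->1, [3, 26, 29, 37, 30]
extract_min()->3, [26, 30, 29, 37]

Final heap: [26, 30, 29, 37]


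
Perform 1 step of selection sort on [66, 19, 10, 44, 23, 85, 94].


Initial: [66, 19, 10, 44, 23, 85, 94]
Step 1: min=10 at 2
  Swap: [10, 19, 66, 44, 23, 85, 94]

After 1 step: [10, 19, 66, 44, 23, 85, 94]


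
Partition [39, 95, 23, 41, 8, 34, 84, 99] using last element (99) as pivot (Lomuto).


Pivot: 99
  39 <= 99: advance i (no swap)
  95 <= 99: advance i (no swap)
  23 <= 99: advance i (no swap)
  41 <= 99: advance i (no swap)
  8 <= 99: advance i (no swap)
  34 <= 99: advance i (no swap)
  84 <= 99: advance i (no swap)
Place pivot at 7: [39, 95, 23, 41, 8, 34, 84, 99]

Partitioned: [39, 95, 23, 41, 8, 34, 84, 99]


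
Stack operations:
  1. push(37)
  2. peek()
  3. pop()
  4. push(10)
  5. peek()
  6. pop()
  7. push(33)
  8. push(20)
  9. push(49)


push(37) -> [37]
peek()->37
pop()->37, []
push(10) -> [10]
peek()->10
pop()->10, []
push(33) -> [33]
push(20) -> [33, 20]
push(49) -> [33, 20, 49]

Final stack: [33, 20, 49]


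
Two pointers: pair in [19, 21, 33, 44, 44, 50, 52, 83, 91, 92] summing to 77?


lo=0(19)+hi=9(92)=111
lo=0(19)+hi=8(91)=110
lo=0(19)+hi=7(83)=102
lo=0(19)+hi=6(52)=71
lo=1(21)+hi=6(52)=73
lo=2(33)+hi=6(52)=85
lo=2(33)+hi=5(50)=83
lo=2(33)+hi=4(44)=77

Yes: 33+44=77


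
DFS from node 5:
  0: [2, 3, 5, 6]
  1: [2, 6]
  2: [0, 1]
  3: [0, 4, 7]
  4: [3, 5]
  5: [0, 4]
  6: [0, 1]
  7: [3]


Visit 5, push [4, 0]
Visit 0, push [6, 3, 2]
Visit 2, push [1]
Visit 1, push [6]
Visit 6, push []
Visit 3, push [7, 4]
Visit 4, push []
Visit 7, push []

DFS order: [5, 0, 2, 1, 6, 3, 4, 7]


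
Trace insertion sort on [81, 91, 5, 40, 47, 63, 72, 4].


Initial: [81, 91, 5, 40, 47, 63, 72, 4]
Insert 91: [81, 91, 5, 40, 47, 63, 72, 4]
Insert 5: [5, 81, 91, 40, 47, 63, 72, 4]
Insert 40: [5, 40, 81, 91, 47, 63, 72, 4]
Insert 47: [5, 40, 47, 81, 91, 63, 72, 4]
Insert 63: [5, 40, 47, 63, 81, 91, 72, 4]
Insert 72: [5, 40, 47, 63, 72, 81, 91, 4]
Insert 4: [4, 5, 40, 47, 63, 72, 81, 91]

Sorted: [4, 5, 40, 47, 63, 72, 81, 91]


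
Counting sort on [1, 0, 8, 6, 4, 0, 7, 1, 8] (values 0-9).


Input: [1, 0, 8, 6, 4, 0, 7, 1, 8]
Counts: [2, 2, 0, 0, 1, 0, 1, 1, 2, 0]

Sorted: [0, 0, 1, 1, 4, 6, 7, 8, 8]


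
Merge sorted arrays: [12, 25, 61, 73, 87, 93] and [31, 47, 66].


Take 12 from A
Take 25 from A
Take 31 from B
Take 47 from B
Take 61 from A
Take 66 from B

Merged: [12, 25, 31, 47, 61, 66, 73, 87, 93]


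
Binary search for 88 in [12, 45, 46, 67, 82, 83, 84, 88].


Step 1: lo=0, hi=7, mid=3, val=67
Step 2: lo=4, hi=7, mid=5, val=83
Step 3: lo=6, hi=7, mid=6, val=84
Step 4: lo=7, hi=7, mid=7, val=88

Found at index 7


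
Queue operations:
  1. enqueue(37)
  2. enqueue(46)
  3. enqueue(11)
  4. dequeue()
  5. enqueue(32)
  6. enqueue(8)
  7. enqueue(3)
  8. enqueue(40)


enqueue(37) -> [37]
enqueue(46) -> [37, 46]
enqueue(11) -> [37, 46, 11]
dequeue()->37, [46, 11]
enqueue(32) -> [46, 11, 32]
enqueue(8) -> [46, 11, 32, 8]
enqueue(3) -> [46, 11, 32, 8, 3]
enqueue(40) -> [46, 11, 32, 8, 3, 40]

Final queue: [46, 11, 32, 8, 3, 40]


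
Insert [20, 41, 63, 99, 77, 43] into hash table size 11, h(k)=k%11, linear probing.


Insert 20: h=9 -> slot 9
Insert 41: h=8 -> slot 8
Insert 63: h=8, 2 probes -> slot 10
Insert 99: h=0 -> slot 0
Insert 77: h=0, 1 probes -> slot 1
Insert 43: h=10, 3 probes -> slot 2

Table: [99, 77, 43, None, None, None, None, None, 41, 20, 63]


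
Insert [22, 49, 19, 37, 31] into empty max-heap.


Insert 22: [22]
Insert 49: [49, 22]
Insert 19: [49, 22, 19]
Insert 37: [49, 37, 19, 22]
Insert 31: [49, 37, 19, 22, 31]

Final heap: [49, 37, 19, 22, 31]


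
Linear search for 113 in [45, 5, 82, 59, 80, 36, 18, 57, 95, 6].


i=0: 45!=113
i=1: 5!=113
i=2: 82!=113
i=3: 59!=113
i=4: 80!=113
i=5: 36!=113
i=6: 18!=113
i=7: 57!=113
i=8: 95!=113
i=9: 6!=113

Not found, 10 comps


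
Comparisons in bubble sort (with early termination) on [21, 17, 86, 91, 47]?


Algorithm: bubble sort (with early termination)
Input: [21, 17, 86, 91, 47]
Sorted: [17, 21, 47, 86, 91]

9


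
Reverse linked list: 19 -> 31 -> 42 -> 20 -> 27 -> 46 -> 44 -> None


Step 1: curr=19, set curr.next=prev(None) | reversed so far: 19
Step 2: curr=31, set curr.next=prev(19) | reversed so far: 31 -> 19
Step 3: curr=42, set curr.next=prev(31) | reversed so far: 42 -> 31 -> 19
Step 4: curr=20, set curr.next=prev(42) | reversed so far: 20 -> 42 -> 31 -> 19
Step 5: curr=27, set curr.next=prev(20) | reversed so far: 27 -> 20 -> 42 -> 31 -> 19
Step 6: curr=46, set curr.next=prev(27) | reversed so far: 46 -> 27 -> 20 -> 42 -> 31 -> 19
Step 7: curr=44, set curr.next=prev(46) | reversed so far: 44 -> 46 -> 27 -> 20 -> 42 -> 31 -> 19

44 -> 46 -> 27 -> 20 -> 42 -> 31 -> 19 -> None


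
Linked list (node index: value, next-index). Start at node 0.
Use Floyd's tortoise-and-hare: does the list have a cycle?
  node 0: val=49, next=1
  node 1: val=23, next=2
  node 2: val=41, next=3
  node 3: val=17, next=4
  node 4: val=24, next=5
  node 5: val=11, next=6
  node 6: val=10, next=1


Floyd's tortoise (slow, +1) and hare (fast, +2):
  init: slow=0, fast=0
  step 1: slow=1, fast=2
  step 2: slow=2, fast=4
  step 3: slow=3, fast=6
  step 4: slow=4, fast=2
  step 5: slow=5, fast=4
  step 6: slow=6, fast=6
  slow == fast at node 6: cycle detected

Cycle: yes


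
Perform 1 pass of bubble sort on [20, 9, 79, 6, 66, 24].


Initial: [20, 9, 79, 6, 66, 24]
Pass 1: [9, 20, 6, 66, 24, 79] (4 swaps)

After 1 pass: [9, 20, 6, 66, 24, 79]


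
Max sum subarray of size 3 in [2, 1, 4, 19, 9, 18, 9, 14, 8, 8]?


[0:3]: 7
[1:4]: 24
[2:5]: 32
[3:6]: 46
[4:7]: 36
[5:8]: 41
[6:9]: 31
[7:10]: 30

Max: 46 at [3:6]


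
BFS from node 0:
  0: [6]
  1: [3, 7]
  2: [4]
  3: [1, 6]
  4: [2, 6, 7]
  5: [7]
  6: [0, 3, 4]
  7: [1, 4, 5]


Visit 0, enqueue [6]
Visit 6, enqueue [3, 4]
Visit 3, enqueue [1]
Visit 4, enqueue [2, 7]
Visit 1, enqueue []
Visit 2, enqueue []
Visit 7, enqueue [5]
Visit 5, enqueue []

BFS order: [0, 6, 3, 4, 1, 2, 7, 5]


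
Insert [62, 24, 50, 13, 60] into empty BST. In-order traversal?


Insert 62: root
Insert 24: L from 62
Insert 50: L from 62 -> R from 24
Insert 13: L from 62 -> L from 24
Insert 60: L from 62 -> R from 24 -> R from 50

In-order: [13, 24, 50, 60, 62]


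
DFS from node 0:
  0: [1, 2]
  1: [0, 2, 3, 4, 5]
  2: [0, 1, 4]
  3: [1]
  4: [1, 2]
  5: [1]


Visit 0, push [2, 1]
Visit 1, push [5, 4, 3, 2]
Visit 2, push [4]
Visit 4, push []
Visit 3, push []
Visit 5, push []

DFS order: [0, 1, 2, 4, 3, 5]


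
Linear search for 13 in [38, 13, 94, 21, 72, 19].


i=0: 38!=13
i=1: 13==13 found!

Found at 1, 2 comps


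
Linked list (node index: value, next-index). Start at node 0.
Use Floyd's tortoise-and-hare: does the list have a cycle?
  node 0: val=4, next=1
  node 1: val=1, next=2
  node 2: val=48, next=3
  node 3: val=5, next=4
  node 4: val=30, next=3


Floyd's tortoise (slow, +1) and hare (fast, +2):
  init: slow=0, fast=0
  step 1: slow=1, fast=2
  step 2: slow=2, fast=4
  step 3: slow=3, fast=4
  step 4: slow=4, fast=4
  slow == fast at node 4: cycle detected

Cycle: yes


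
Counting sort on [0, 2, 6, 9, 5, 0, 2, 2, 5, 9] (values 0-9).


Input: [0, 2, 6, 9, 5, 0, 2, 2, 5, 9]
Counts: [2, 0, 3, 0, 0, 2, 1, 0, 0, 2]

Sorted: [0, 0, 2, 2, 2, 5, 5, 6, 9, 9]


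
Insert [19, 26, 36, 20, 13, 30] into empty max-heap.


Insert 19: [19]
Insert 26: [26, 19]
Insert 36: [36, 19, 26]
Insert 20: [36, 20, 26, 19]
Insert 13: [36, 20, 26, 19, 13]
Insert 30: [36, 20, 30, 19, 13, 26]

Final heap: [36, 20, 30, 19, 13, 26]


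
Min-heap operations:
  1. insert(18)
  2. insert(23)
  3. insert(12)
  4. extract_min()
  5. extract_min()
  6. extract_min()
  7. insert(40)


insert(18) -> [18]
insert(23) -> [18, 23]
insert(12) -> [12, 23, 18]
extract_min()->12, [18, 23]
extract_min()->18, [23]
extract_min()->23, []
insert(40) -> [40]

Final heap: [40]


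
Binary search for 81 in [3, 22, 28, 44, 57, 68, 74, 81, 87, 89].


Step 1: lo=0, hi=9, mid=4, val=57
Step 2: lo=5, hi=9, mid=7, val=81

Found at index 7


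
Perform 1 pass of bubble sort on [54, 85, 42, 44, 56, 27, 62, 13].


Initial: [54, 85, 42, 44, 56, 27, 62, 13]
Pass 1: [54, 42, 44, 56, 27, 62, 13, 85] (6 swaps)

After 1 pass: [54, 42, 44, 56, 27, 62, 13, 85]


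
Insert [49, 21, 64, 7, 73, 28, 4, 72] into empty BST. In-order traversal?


Insert 49: root
Insert 21: L from 49
Insert 64: R from 49
Insert 7: L from 49 -> L from 21
Insert 73: R from 49 -> R from 64
Insert 28: L from 49 -> R from 21
Insert 4: L from 49 -> L from 21 -> L from 7
Insert 72: R from 49 -> R from 64 -> L from 73

In-order: [4, 7, 21, 28, 49, 64, 72, 73]


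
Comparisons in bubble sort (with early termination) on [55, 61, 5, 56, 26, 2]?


Algorithm: bubble sort (with early termination)
Input: [55, 61, 5, 56, 26, 2]
Sorted: [2, 5, 26, 55, 56, 61]

15


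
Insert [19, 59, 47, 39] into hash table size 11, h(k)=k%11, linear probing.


Insert 19: h=8 -> slot 8
Insert 59: h=4 -> slot 4
Insert 47: h=3 -> slot 3
Insert 39: h=6 -> slot 6

Table: [None, None, None, 47, 59, None, 39, None, 19, None, None]


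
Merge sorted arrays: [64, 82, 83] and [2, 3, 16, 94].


Take 2 from B
Take 3 from B
Take 16 from B
Take 64 from A
Take 82 from A
Take 83 from A

Merged: [2, 3, 16, 64, 82, 83, 94]


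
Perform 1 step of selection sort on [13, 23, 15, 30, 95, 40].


Initial: [13, 23, 15, 30, 95, 40]
Step 1: min=13 at 0
  Swap: [13, 23, 15, 30, 95, 40]

After 1 step: [13, 23, 15, 30, 95, 40]


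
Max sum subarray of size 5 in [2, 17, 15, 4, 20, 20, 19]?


[0:5]: 58
[1:6]: 76
[2:7]: 78

Max: 78 at [2:7]


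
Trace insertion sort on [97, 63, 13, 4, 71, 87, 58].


Initial: [97, 63, 13, 4, 71, 87, 58]
Insert 63: [63, 97, 13, 4, 71, 87, 58]
Insert 13: [13, 63, 97, 4, 71, 87, 58]
Insert 4: [4, 13, 63, 97, 71, 87, 58]
Insert 71: [4, 13, 63, 71, 97, 87, 58]
Insert 87: [4, 13, 63, 71, 87, 97, 58]
Insert 58: [4, 13, 58, 63, 71, 87, 97]

Sorted: [4, 13, 58, 63, 71, 87, 97]


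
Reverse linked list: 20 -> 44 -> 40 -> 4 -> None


Step 1: curr=20, set curr.next=prev(None) | reversed so far: 20
Step 2: curr=44, set curr.next=prev(20) | reversed so far: 44 -> 20
Step 3: curr=40, set curr.next=prev(44) | reversed so far: 40 -> 44 -> 20
Step 4: curr=4, set curr.next=prev(40) | reversed so far: 4 -> 40 -> 44 -> 20

4 -> 40 -> 44 -> 20 -> None


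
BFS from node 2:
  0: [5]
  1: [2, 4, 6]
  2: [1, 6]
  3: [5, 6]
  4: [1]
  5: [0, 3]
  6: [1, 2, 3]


Visit 2, enqueue [1, 6]
Visit 1, enqueue [4]
Visit 6, enqueue [3]
Visit 4, enqueue []
Visit 3, enqueue [5]
Visit 5, enqueue [0]
Visit 0, enqueue []

BFS order: [2, 1, 6, 4, 3, 5, 0]


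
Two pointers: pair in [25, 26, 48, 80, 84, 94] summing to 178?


lo=0(25)+hi=5(94)=119
lo=1(26)+hi=5(94)=120
lo=2(48)+hi=5(94)=142
lo=3(80)+hi=5(94)=174
lo=4(84)+hi=5(94)=178

Yes: 84+94=178


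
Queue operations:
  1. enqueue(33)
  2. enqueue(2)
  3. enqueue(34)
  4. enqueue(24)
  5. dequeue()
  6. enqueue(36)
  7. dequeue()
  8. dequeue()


enqueue(33) -> [33]
enqueue(2) -> [33, 2]
enqueue(34) -> [33, 2, 34]
enqueue(24) -> [33, 2, 34, 24]
dequeue()->33, [2, 34, 24]
enqueue(36) -> [2, 34, 24, 36]
dequeue()->2, [34, 24, 36]
dequeue()->34, [24, 36]

Final queue: [24, 36]


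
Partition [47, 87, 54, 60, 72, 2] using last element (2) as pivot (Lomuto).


Pivot: 2
Place pivot at 0: [2, 87, 54, 60, 72, 47]

Partitioned: [2, 87, 54, 60, 72, 47]
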